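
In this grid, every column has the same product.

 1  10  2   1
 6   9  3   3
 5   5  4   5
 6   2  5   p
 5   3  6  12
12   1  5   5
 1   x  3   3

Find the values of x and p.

Columns 1 and 3 each multiply to 10800, so every column has product 10800.
Column 2: 10×9×5×2×3×1 = 2700, so the missing entry is 10800 ÷ 2700 = 4.
Column 4: 1×3×5×12×5×3 = 2700, so the missing entry is 10800 ÷ 2700 = 4.

x = 4, p = 4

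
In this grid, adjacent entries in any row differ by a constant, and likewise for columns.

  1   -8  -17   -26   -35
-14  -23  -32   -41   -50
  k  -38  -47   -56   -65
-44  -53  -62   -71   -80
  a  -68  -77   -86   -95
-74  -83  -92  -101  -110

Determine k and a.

k = -29, a = -59

Along each row the entries change by -9 per step; down each column they change by -15.
Row 3: from -38 at column 2, stepping by -9 to column 1 gives -29.
Row 5: from -68 at column 2, stepping by -9 to column 1 gives -59.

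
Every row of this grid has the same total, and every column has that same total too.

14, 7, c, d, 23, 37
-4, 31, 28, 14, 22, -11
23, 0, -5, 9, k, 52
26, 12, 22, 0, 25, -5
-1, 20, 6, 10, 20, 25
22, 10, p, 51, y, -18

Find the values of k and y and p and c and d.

k = 1, y = -11, p = 26, c = 3, d = -4

Rows 2 and 4 both sum to 80, so that's the common total.
The known cells in row 3 total 79, leaving 80 − 79 = 1 for the blank.
The known cells in column 5 total 91, leaving 80 − 91 = -11 for the blank.
The known cells in column 4 total 84, leaving 80 − 84 = -4 for the blank.
The known cells in row 1 total 77, leaving 80 − 77 = 3 for the blank.
The known cells in row 6 total 54, leaving 80 − 54 = 26 for the blank.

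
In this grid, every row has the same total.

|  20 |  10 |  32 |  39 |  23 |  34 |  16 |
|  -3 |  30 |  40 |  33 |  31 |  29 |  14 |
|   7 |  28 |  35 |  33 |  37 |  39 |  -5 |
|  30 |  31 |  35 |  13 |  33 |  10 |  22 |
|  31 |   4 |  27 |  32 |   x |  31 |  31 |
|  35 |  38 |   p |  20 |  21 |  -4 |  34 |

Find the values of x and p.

x = 18, p = 30

The complete rows each total 174.
Row 5 is missing 174 − 156 = 18 (since 31 + 4 + 27 + 32 + 31 + 31 = 156).
Row 6 is missing 174 − 144 = 30 (since 35 + 38 + 20 + 21 − 4 + 34 = 144).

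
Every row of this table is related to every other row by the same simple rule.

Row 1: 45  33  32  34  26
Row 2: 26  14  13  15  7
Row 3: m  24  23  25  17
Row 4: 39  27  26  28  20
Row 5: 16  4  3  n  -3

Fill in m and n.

The difference between any two rows is the same in every column — this is an addition table with the headers hidden.
Row 3 minus row 1 is 24 − 33 = -9, so its entry in column 1 is 45 + (-9) = 36.
Row 5 minus row 1 is 4 − 33 = -29, so its entry in column 4 is 34 + (-29) = 5.

m = 36, n = 5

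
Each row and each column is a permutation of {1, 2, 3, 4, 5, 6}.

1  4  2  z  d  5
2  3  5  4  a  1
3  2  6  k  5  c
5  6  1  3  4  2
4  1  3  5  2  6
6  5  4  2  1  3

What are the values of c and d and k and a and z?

c = 4, d = 3, k = 1, a = 6, z = 6

For row 2, column 5: row 2 already has {1, 2, 3, 4, 5}; that leaves 6.
At (row 1, col 5): column 5 already has {1, 2, 4, 5, 6}, so the value is 3.
At (row 1, col 4): row 1 already has {1, 2, 3, 4, 5}, so the value is 6.
At (row 3, col 4): column 4 already has {2, 3, 4, 5, 6}, so the value is 1.
For row 3, column 6: row 3 already has {1, 2, 3, 5, 6}; that leaves 4.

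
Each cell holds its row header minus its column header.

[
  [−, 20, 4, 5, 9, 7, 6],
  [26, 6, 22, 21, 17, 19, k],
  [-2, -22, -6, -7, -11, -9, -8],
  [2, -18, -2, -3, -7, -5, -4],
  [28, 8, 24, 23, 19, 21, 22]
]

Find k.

26 − 6 = 20.

20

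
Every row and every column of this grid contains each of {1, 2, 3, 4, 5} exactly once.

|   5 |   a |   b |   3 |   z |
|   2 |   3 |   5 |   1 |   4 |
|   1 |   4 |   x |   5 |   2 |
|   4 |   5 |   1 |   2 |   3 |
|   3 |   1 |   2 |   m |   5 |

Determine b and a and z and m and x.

b = 4, a = 2, z = 1, m = 4, x = 3

At (row 1, col 2): column 2 already has {1, 3, 4, 5}, so the value is 2.
At (row 1, col 5): column 5 already has {2, 3, 4, 5}, so the value is 1.
For row 5, column 4: row 5 already has {1, 2, 3, 5}; that leaves 4.
At (row 1, col 3): row 1 already has {1, 2, 3, 5}, so the value is 4.
For row 3, column 3: row 3 already has {1, 2, 4, 5}; that leaves 3.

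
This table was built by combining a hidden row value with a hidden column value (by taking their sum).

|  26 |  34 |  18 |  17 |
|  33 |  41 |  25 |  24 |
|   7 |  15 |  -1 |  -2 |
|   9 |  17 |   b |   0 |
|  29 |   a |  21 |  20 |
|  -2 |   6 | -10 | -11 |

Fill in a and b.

a = 37, b = 1

The difference between any two rows is the same in every column — this is an addition table with the headers hidden.
Row 5 minus row 1 is 20 − 17 = 3, so its entry in column 2 is 34 + 3 = 37.
Row 4 minus row 1 is 0 − 17 = -17, so its entry in column 3 is 18 + (-17) = 1.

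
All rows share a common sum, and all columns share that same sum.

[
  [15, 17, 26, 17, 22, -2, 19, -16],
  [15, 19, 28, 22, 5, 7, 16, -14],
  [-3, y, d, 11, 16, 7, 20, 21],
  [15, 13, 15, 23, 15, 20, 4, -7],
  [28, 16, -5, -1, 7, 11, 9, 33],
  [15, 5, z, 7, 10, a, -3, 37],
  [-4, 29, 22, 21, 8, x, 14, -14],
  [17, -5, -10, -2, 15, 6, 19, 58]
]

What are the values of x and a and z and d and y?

x = 22, a = 27, z = 0, d = 22, y = 4

Rows 1 and 2 both sum to 98, so that's the common total.
Column 2 has 17 + 19 + 13 + 16 + 5 + 29 − 5 = 94; the blank must be 98 − 94 = 4.
Row 7 has -4 + 29 + 22 + 21 + 8 + 14 − 14 = 76; the blank must be 98 − 76 = 22.
Column 6 has -2 + 7 + 7 + 20 + 11 + 22 + 6 = 71; the blank must be 98 − 71 = 27.
Row 3 has -3 + 4 + 11 + 16 + 7 + 20 + 21 = 76; the blank must be 98 − 76 = 22.
Row 6 has 15 + 5 + 7 + 10 + 27 − 3 + 37 = 98; the blank must be 98 − 98 = 0.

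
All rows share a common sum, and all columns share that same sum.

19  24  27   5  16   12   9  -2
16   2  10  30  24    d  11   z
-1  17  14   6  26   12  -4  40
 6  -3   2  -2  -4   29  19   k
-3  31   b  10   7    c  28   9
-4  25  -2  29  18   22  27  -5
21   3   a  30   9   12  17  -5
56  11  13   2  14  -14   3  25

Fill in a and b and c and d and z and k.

Rows 1 and 3 both sum to 110, so that's the common total.
Row 7: 21 + 3 + 30 + 9 + 12 + 17 − 5 = 87, so its missing entry is 110 − 87 = 23.
Row 4: 6 − 3 + 2 − 2 − 4 + 29 + 19 = 47, so its missing entry is 110 − 47 = 63.
Column 3: 27 + 10 + 14 + 2 − 2 + 23 + 13 = 87, so its missing entry is 110 − 87 = 23.
Row 5: -3 + 31 + 23 + 10 + 7 + 28 + 9 = 105, so its missing entry is 110 − 105 = 5.
Column 6: 12 + 12 + 29 + 5 + 22 + 12 − 14 = 78, so its missing entry is 110 − 78 = 32.
Row 2: 16 + 2 + 10 + 30 + 24 + 32 + 11 = 125, so its missing entry is 110 − 125 = -15.

a = 23, b = 23, c = 5, d = 32, z = -15, k = 63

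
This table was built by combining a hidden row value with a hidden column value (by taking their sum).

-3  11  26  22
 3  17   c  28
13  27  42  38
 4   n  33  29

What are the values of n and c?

The difference between any two rows is the same in every column — this is an addition table with the headers hidden.
Row 4 minus row 1 is 4 − (-3) = 7, so its entry in column 2 is 11 + 7 = 18.
Row 2 minus row 1 is 3 − (-3) = 6, so its entry in column 3 is 26 + 6 = 32.

n = 18, c = 32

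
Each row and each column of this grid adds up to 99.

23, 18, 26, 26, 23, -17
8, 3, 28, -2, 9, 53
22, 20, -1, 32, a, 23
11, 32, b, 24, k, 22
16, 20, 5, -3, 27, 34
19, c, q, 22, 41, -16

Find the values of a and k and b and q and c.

a = 3, k = -4, b = 14, q = 27, c = 6

The known cells in row 3 total 96, leaving 99 − 96 = 3 for the blank.
The known cells in column 5 total 103, leaving 99 − 103 = -4 for the blank.
The known cells in column 2 total 93, leaving 99 − 93 = 6 for the blank.
The known cells in row 4 total 85, leaving 99 − 85 = 14 for the blank.
The known cells in row 6 total 72, leaving 99 − 72 = 27 for the blank.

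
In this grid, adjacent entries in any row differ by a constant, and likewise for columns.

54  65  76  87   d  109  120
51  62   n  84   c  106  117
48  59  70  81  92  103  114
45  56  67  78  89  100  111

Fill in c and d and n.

Along each row the entries change by 11 per step; down each column they change by -3.
Row 2: from 51 at column 1, stepping by 11 to column 5 gives 95.
Row 1: from 54 at column 1, stepping by 11 to column 5 gives 98.
Row 2: from 51 at column 1, stepping by 11 to column 3 gives 73.

c = 95, d = 98, n = 73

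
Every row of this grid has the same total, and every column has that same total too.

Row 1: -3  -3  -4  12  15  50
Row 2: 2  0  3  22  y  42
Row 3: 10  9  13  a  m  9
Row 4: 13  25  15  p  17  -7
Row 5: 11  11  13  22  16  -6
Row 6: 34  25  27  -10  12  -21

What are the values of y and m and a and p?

y = -2, m = 9, a = 17, p = 4

Rows 1 and 5 both sum to 67, so that's the common total.
The known cells in row 4 total 63, leaving 67 − 63 = 4 for the blank.
The known cells in column 4 total 50, leaving 67 − 50 = 17 for the blank.
The known cells in row 3 total 58, leaving 67 − 58 = 9 for the blank.
The known cells in row 2 total 69, leaving 67 − 69 = -2 for the blank.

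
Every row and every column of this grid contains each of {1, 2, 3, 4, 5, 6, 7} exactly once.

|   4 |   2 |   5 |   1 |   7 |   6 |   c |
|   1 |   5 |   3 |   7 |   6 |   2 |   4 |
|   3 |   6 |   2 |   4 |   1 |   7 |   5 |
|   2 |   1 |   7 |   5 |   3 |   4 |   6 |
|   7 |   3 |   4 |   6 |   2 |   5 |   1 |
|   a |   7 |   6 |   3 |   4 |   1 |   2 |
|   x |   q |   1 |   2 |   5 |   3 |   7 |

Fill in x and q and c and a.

x = 6, q = 4, c = 3, a = 5

For row 7, column 2: column 2 already has {1, 2, 3, 5, 6, 7}; that leaves 4.
For row 7, column 1: row 7 already has {1, 2, 3, 4, 5, 7}; that leaves 6.
For row 6, column 1: row 6 already has {1, 2, 3, 4, 6, 7}; that leaves 5.
Cell (1,7): row 1 already has {1, 2, 4, 5, 6, 7} → 3.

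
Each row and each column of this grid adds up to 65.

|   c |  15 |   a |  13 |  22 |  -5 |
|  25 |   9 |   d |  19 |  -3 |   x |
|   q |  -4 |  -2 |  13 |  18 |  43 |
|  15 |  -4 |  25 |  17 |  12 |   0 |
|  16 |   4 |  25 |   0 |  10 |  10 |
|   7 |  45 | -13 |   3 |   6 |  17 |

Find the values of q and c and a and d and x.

Column 6 has -5 + 43 + 0 + 10 + 17 = 65; the blank must be 65 − 65 = 0.
Row 2 has 25 + 9 + 19 − 3 + 0 = 50; the blank must be 65 − 50 = 15.
Row 3 has -4 − 2 + 13 + 18 + 43 = 68; the blank must be 65 − 68 = -3.
Column 1 has 25 − 3 + 15 + 16 + 7 = 60; the blank must be 65 − 60 = 5.
Row 1 has 5 + 15 + 13 + 22 − 5 = 50; the blank must be 65 − 50 = 15.

q = -3, c = 5, a = 15, d = 15, x = 0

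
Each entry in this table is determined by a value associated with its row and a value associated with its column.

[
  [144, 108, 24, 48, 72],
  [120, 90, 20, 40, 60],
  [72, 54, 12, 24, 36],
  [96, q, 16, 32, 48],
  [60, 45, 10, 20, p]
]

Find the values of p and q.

p = 30, q = 72

Each row is a constant multiple of every other row — this is a multiplication table with the headers hidden.
Row 5 is 20/48 = 5/12 times row 1, so its entry in column 5 is 72 × 5/12 = 30.
Row 4 is 32/48 = 2/3 times row 1, so its entry in column 2 is 108 × 2/3 = 72.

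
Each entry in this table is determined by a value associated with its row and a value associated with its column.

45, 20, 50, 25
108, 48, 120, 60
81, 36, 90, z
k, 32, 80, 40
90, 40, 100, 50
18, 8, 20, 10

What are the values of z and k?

Each row is a constant multiple of every other row — this is a multiplication table with the headers hidden.
Row 3 is 90/50 = 9/5 times row 1, so its entry in column 4 is 25 × 9/5 = 45.
Row 4 is 80/50 = 8/5 times row 1, so its entry in column 1 is 45 × 8/5 = 72.

z = 45, k = 72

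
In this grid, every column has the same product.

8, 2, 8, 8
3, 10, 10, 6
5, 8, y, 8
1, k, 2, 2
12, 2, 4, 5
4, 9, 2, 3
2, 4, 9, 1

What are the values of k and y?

Columns 1 and 4 each multiply to 11520, so every column has product 11520.
Column 2: 2×10×8×2×9×4 = 11520, so the missing entry is 11520 ÷ 11520 = 1.
Column 3: 8×10×2×4×2×9 = 11520, so the missing entry is 11520 ÷ 11520 = 1.

k = 1, y = 1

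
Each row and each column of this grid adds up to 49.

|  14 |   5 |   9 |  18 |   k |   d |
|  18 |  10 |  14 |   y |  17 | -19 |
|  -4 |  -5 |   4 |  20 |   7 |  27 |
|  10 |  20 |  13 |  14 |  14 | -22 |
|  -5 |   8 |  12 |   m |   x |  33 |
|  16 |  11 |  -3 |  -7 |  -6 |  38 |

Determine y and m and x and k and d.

y = 9, m = -5, x = 6, k = 11, d = -8

Column 6 has -19 + 27 − 22 + 33 + 38 = 57; the blank must be 49 − 57 = -8.
Row 1 has 14 + 5 + 9 + 18 − 8 = 38; the blank must be 49 − 38 = 11.
Column 5 has 11 + 17 + 7 + 14 − 6 = 43; the blank must be 49 − 43 = 6.
Row 5 has -5 + 8 + 12 + 6 + 33 = 54; the blank must be 49 − 54 = -5.
Row 2 has 18 + 10 + 14 + 17 − 19 = 40; the blank must be 49 − 40 = 9.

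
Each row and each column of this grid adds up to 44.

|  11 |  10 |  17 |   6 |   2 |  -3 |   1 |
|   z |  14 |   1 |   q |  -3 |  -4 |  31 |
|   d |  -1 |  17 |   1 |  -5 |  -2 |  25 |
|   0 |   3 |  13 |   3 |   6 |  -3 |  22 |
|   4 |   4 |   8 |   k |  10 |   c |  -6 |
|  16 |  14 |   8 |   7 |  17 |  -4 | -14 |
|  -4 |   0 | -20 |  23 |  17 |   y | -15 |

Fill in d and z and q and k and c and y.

The known cells in row 7 total 1, leaving 44 − 1 = 43 for the blank.
The known cells in row 3 total 35, leaving 44 − 35 = 9 for the blank.
The known cells in column 6 total 27, leaving 44 − 27 = 17 for the blank.
The known cells in row 5 total 37, leaving 44 − 37 = 7 for the blank.
The known cells in column 1 total 36, leaving 44 − 36 = 8 for the blank.
The known cells in row 2 total 47, leaving 44 − 47 = -3 for the blank.

d = 9, z = 8, q = -3, k = 7, c = 17, y = 43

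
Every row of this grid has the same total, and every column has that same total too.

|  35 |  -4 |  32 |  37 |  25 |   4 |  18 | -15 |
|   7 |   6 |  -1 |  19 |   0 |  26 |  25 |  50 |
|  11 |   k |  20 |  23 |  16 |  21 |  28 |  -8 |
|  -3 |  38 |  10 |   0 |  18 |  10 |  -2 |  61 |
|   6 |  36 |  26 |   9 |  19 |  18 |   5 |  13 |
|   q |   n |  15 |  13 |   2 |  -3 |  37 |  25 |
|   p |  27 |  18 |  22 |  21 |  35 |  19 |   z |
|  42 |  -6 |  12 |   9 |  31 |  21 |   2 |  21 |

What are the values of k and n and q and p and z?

Rows 1 and 2 both sum to 132, so that's the common total.
Row 3: 11 + 20 + 23 + 16 + 21 + 28 − 8 = 111, so its missing entry is 132 − 111 = 21.
Column 2: -4 + 6 + 21 + 38 + 36 + 27 − 6 = 118, so its missing entry is 132 − 118 = 14.
Column 8: -15 + 50 − 8 + 61 + 13 + 25 + 21 = 147, so its missing entry is 132 − 147 = -15.
Row 6: 14 + 15 + 13 + 2 − 3 + 37 + 25 = 103, so its missing entry is 132 − 103 = 29.
Row 7: 27 + 18 + 22 + 21 + 35 + 19 − 15 = 127, so its missing entry is 132 − 127 = 5.

k = 21, n = 14, q = 29, p = 5, z = -15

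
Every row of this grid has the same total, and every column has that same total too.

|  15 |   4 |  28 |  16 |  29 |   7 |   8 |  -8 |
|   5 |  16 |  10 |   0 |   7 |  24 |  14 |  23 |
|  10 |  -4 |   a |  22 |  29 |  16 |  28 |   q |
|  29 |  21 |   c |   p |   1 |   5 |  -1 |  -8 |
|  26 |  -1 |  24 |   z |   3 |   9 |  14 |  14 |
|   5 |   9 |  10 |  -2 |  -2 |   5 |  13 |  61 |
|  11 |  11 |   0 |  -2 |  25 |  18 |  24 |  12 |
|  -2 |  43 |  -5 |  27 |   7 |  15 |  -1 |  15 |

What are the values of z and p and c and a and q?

Rows 1 and 2 both sum to 99, so that's the common total.
The known cells in column 8 total 109, leaving 99 − 109 = -10 for the blank.
The known cells in row 5 total 89, leaving 99 − 89 = 10 for the blank.
The known cells in column 4 total 71, leaving 99 − 71 = 28 for the blank.
The known cells in row 3 total 91, leaving 99 − 91 = 8 for the blank.
The known cells in row 4 total 75, leaving 99 − 75 = 24 for the blank.

z = 10, p = 28, c = 24, a = 8, q = -10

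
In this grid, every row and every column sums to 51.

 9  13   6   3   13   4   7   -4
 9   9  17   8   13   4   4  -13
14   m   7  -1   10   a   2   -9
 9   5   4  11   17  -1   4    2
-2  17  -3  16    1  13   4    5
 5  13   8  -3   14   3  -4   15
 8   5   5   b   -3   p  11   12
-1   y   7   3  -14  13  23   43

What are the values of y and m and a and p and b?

y = -23, m = 12, a = 16, p = -1, b = 14

Row 8: -1 + 7 + 3 − 14 + 13 + 23 + 43 = 74, so its missing entry is 51 − 74 = -23.
Column 2: 13 + 9 + 5 + 17 + 13 + 5 − 23 = 39, so its missing entry is 51 − 39 = 12.
Column 4: 3 + 8 − 1 + 11 + 16 − 3 + 3 = 37, so its missing entry is 51 − 37 = 14.
Row 7: 8 + 5 + 5 + 14 − 3 + 11 + 12 = 52, so its missing entry is 51 − 52 = -1.
Row 3: 14 + 12 + 7 − 1 + 10 + 2 − 9 = 35, so its missing entry is 51 − 35 = 16.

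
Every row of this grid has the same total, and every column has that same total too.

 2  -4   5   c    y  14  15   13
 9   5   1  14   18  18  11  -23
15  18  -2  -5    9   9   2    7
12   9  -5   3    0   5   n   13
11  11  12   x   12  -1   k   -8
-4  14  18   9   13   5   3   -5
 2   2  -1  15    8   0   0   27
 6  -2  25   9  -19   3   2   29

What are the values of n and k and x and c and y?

n = 16, k = 4, x = 12, c = -4, y = 12

Rows 2 and 3 both sum to 53, so that's the common total.
The known cells in column 5 total 41, leaving 53 − 41 = 12 for the blank.
The known cells in row 1 total 57, leaving 53 − 57 = -4 for the blank.
The known cells in column 4 total 41, leaving 53 − 41 = 12 for the blank.
The known cells in row 5 total 49, leaving 53 − 49 = 4 for the blank.
The known cells in row 4 total 37, leaving 53 − 37 = 16 for the blank.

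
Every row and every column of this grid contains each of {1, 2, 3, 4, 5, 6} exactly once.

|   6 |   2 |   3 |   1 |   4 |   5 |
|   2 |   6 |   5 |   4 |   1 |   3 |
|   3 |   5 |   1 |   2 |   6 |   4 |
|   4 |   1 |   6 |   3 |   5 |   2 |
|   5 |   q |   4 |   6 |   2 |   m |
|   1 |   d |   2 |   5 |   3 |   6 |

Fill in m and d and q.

At (row 5, col 6): column 6 already has {2, 3, 4, 5, 6}, so the value is 1.
For row 5, column 2: row 5 already has {1, 2, 4, 5, 6}; that leaves 3.
For row 6, column 2: row 6 already has {1, 2, 3, 5, 6}; that leaves 4.

m = 1, d = 4, q = 3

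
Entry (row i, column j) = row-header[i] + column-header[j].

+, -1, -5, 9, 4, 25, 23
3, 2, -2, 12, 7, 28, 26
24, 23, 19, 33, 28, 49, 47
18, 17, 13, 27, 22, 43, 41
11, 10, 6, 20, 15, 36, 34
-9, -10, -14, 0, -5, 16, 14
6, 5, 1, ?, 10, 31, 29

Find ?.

15

6 + 9 = 15.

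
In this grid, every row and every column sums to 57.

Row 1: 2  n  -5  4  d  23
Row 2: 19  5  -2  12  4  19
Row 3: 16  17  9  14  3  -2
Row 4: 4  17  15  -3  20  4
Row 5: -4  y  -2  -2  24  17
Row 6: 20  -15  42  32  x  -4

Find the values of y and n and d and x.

y = 24, n = 9, d = 24, x = -18

Row 6 has 20 − 15 + 42 + 32 − 4 = 75; the blank must be 57 − 75 = -18.
Row 5 has -4 − 2 − 2 + 24 + 17 = 33; the blank must be 57 − 33 = 24.
Column 2 has 5 + 17 + 17 + 24 − 15 = 48; the blank must be 57 − 48 = 9.
Row 1 has 2 + 9 − 5 + 4 + 23 = 33; the blank must be 57 − 33 = 24.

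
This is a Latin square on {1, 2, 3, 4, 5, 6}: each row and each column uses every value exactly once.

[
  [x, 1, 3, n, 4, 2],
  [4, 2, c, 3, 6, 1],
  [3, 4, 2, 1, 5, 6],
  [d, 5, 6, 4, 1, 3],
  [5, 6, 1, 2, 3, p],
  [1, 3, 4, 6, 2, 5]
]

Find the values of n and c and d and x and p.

At (row 2, col 3): row 2 already has {1, 2, 3, 4, 6}, so the value is 5.
For row 1, column 4: column 4 already has {1, 2, 3, 4, 6}; that leaves 5.
At (row 1, col 1): row 1 already has {1, 2, 3, 4, 5}, so the value is 6.
For row 4, column 1: row 4 already has {1, 3, 4, 5, 6}; that leaves 2.
For row 5, column 6: row 5 already has {1, 2, 3, 5, 6}; that leaves 4.

n = 5, c = 5, d = 2, x = 6, p = 4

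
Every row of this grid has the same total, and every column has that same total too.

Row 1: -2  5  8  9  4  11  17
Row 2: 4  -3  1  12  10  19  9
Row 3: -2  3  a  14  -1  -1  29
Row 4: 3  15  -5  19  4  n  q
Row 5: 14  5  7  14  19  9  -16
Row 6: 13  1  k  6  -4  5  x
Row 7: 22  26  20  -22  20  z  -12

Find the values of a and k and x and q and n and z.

a = 10, k = 11, x = 20, q = 5, n = 11, z = -2

Rows 1 and 2 both sum to 52, so that's the common total.
The known cells in row 3 total 42, leaving 52 − 42 = 10 for the blank.
The known cells in row 7 total 54, leaving 52 − 54 = -2 for the blank.
The known cells in column 6 total 41, leaving 52 − 41 = 11 for the blank.
The known cells in row 4 total 47, leaving 52 − 47 = 5 for the blank.
The known cells in column 7 total 32, leaving 52 − 32 = 20 for the blank.
The known cells in row 6 total 41, leaving 52 − 41 = 11 for the blank.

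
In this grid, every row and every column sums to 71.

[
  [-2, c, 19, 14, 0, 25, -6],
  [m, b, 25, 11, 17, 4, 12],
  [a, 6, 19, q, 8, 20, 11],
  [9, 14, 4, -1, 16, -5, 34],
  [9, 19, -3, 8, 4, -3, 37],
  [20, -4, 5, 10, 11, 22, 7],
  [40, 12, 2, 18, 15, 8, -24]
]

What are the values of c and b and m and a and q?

c = 21, b = 3, m = -1, a = -4, q = 11

Row 1 has -2 + 19 + 14 + 0 + 25 − 6 = 50; the blank must be 71 − 50 = 21.
Column 2 has 21 + 6 + 14 + 19 − 4 + 12 = 68; the blank must be 71 − 68 = 3.
Column 4 has 14 + 11 − 1 + 8 + 10 + 18 = 60; the blank must be 71 − 60 = 11.
Row 3 has 6 + 19 + 11 + 8 + 20 + 11 = 75; the blank must be 71 − 75 = -4.
Row 2 has 3 + 25 + 11 + 17 + 4 + 12 = 72; the blank must be 71 − 72 = -1.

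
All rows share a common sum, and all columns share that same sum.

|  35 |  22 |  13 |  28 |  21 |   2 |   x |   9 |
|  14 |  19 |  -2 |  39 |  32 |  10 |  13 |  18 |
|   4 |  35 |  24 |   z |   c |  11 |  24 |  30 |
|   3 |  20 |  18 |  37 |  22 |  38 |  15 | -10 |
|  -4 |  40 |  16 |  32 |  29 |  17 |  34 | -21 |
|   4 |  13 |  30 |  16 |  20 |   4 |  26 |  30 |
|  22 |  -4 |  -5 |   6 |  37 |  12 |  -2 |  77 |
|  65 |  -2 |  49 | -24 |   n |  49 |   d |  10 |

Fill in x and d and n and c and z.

Rows 2 and 4 both sum to 143, so that's the common total.
Row 1: 35 + 22 + 13 + 28 + 21 + 2 + 9 = 130, so its missing entry is 143 − 130 = 13.
Column 4: 28 + 39 + 37 + 32 + 16 + 6 − 24 = 134, so its missing entry is 143 − 134 = 9.
Row 3: 4 + 35 + 24 + 9 + 11 + 24 + 30 = 137, so its missing entry is 143 − 137 = 6.
Column 5: 21 + 32 + 6 + 22 + 29 + 20 + 37 = 167, so its missing entry is 143 − 167 = -24.
Row 8: 65 − 2 + 49 − 24 − 24 + 49 + 10 = 123, so its missing entry is 143 − 123 = 20.

x = 13, d = 20, n = -24, c = 6, z = 9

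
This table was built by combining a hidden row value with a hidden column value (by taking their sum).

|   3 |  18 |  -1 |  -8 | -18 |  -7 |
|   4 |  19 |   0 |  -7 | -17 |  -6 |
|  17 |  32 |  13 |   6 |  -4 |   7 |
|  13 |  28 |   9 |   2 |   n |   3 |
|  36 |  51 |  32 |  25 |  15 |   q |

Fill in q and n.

The difference between any two rows is the same in every column — this is an addition table with the headers hidden.
Row 5 minus row 1 is 51 − 18 = 33, so its entry in column 6 is -7 + 33 = 26.
Row 4 minus row 1 is 28 − 18 = 10, so its entry in column 5 is -18 + 10 = -8.

q = 26, n = -8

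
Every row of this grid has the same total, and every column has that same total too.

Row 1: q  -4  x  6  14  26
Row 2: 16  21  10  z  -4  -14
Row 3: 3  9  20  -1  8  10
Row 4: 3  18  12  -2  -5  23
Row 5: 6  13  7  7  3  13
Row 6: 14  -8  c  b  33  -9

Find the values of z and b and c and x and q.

z = 20, b = 19, c = 0, x = 0, q = 7

Rows 3 and 4 both sum to 49, so that's the common total.
The known cells in column 1 total 42, leaving 49 − 42 = 7 for the blank.
The known cells in row 1 total 49, leaving 49 − 49 = 0 for the blank.
The known cells in row 2 total 29, leaving 49 − 29 = 20 for the blank.
The known cells in column 4 total 30, leaving 49 − 30 = 19 for the blank.
The known cells in row 6 total 49, leaving 49 − 49 = 0 for the blank.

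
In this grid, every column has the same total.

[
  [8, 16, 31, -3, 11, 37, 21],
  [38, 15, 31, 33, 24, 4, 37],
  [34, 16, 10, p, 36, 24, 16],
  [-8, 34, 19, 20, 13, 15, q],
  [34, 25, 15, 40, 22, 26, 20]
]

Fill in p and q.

p = 16, q = 12

Column 2 sums to 106 and so does column 3; that's the common total.
In column 4 the known cells total 90, leaving 106 − 90 = 16.
In column 7 the known cells total 94, leaving 106 − 94 = 12.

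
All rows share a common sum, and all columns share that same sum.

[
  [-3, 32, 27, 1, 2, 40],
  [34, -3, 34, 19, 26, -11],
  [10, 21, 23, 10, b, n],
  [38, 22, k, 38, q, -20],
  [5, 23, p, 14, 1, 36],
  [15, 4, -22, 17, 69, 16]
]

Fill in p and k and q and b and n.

p = 20, k = 17, q = 4, b = -3, n = 38

Rows 1 and 2 both sum to 99, so that's the common total.
Row 5: 5 + 23 + 14 + 1 + 36 = 79, so its missing entry is 99 − 79 = 20.
Column 3: 27 + 34 + 23 + 20 − 22 = 82, so its missing entry is 99 − 82 = 17.
Row 4: 38 + 22 + 17 + 38 − 20 = 95, so its missing entry is 99 − 95 = 4.
Column 5: 2 + 26 + 4 + 1 + 69 = 102, so its missing entry is 99 − 102 = -3.
Row 3: 10 + 21 + 23 + 10 − 3 = 61, so its missing entry is 99 − 61 = 38.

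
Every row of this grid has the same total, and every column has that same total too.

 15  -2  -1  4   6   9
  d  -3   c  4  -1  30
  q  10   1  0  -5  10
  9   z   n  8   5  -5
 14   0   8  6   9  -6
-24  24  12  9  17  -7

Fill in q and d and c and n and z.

q = 15, d = 2, c = -1, n = 12, z = 2

Rows 1 and 5 both sum to 31, so that's the common total.
Column 2 has -2 − 3 + 10 + 0 + 24 = 29; the blank must be 31 − 29 = 2.
Row 3 has 10 + 1 + 0 − 5 + 10 = 16; the blank must be 31 − 16 = 15.
Column 1 has 15 + 15 + 9 + 14 − 24 = 29; the blank must be 31 − 29 = 2.
Row 2 has 2 − 3 + 4 − 1 + 30 = 32; the blank must be 31 − 32 = -1.
Row 4 has 9 + 2 + 8 + 5 − 5 = 19; the blank must be 31 − 19 = 12.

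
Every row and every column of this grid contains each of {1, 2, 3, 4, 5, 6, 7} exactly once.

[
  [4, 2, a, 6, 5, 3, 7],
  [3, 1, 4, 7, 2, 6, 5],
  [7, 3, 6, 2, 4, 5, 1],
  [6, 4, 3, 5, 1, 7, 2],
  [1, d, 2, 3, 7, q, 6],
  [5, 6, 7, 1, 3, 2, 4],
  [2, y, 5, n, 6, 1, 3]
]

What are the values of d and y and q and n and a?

Cell (5,6): column 6 already has {1, 2, 3, 5, 6, 7} → 4.
For row 1, column 3: row 1 already has {2, 3, 4, 5, 6, 7}; that leaves 1.
At (row 7, col 4): column 4 already has {1, 2, 3, 5, 6, 7}, so the value is 4.
At (row 7, col 2): row 7 already has {1, 2, 3, 4, 5, 6}, so the value is 7.
At (row 5, col 2): row 5 already has {1, 2, 3, 4, 6, 7}, so the value is 5.

d = 5, y = 7, q = 4, n = 4, a = 1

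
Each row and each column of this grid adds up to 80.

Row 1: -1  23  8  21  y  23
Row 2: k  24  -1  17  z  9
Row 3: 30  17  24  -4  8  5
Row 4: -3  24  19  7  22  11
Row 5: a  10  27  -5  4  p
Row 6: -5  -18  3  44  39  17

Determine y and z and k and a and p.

Row 1 has -1 + 23 + 8 + 21 + 23 = 74; the blank must be 80 − 74 = 6.
Column 5 has 6 + 8 + 22 + 4 + 39 = 79; the blank must be 80 − 79 = 1.
Column 6 has 23 + 9 + 5 + 11 + 17 = 65; the blank must be 80 − 65 = 15.
Row 5 has 10 + 27 − 5 + 4 + 15 = 51; the blank must be 80 − 51 = 29.
Row 2 has 24 − 1 + 17 + 1 + 9 = 50; the blank must be 80 − 50 = 30.

y = 6, z = 1, k = 30, a = 29, p = 15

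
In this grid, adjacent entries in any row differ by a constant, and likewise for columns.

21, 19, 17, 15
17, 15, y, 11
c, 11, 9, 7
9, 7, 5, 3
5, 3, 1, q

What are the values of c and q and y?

c = 13, q = -1, y = 13

Along each row the entries change by -2 per step; down each column they change by -4.
Row 3: from 11 at column 2, stepping by -2 to column 1 gives 13.
Row 5: from 5 at column 1, stepping by -2 to column 4 gives -1.
Row 2: from 17 at column 1, stepping by -2 to column 3 gives 13.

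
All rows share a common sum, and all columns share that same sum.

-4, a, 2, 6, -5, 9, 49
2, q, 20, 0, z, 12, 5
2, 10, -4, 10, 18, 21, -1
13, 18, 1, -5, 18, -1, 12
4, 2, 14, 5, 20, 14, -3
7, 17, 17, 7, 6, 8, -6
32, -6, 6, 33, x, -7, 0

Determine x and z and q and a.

x = -2, z = 1, q = 16, a = -1

Rows 3 and 4 both sum to 56, so that's the common total.
Row 1 has -4 + 2 + 6 − 5 + 9 + 49 = 57; the blank must be 56 − 57 = -1.
Column 2 has -1 + 10 + 18 + 2 + 17 − 6 = 40; the blank must be 56 − 40 = 16.
Row 7 has 32 − 6 + 6 + 33 − 7 + 0 = 58; the blank must be 56 − 58 = -2.
Row 2 has 2 + 16 + 20 + 0 + 12 + 5 = 55; the blank must be 56 − 55 = 1.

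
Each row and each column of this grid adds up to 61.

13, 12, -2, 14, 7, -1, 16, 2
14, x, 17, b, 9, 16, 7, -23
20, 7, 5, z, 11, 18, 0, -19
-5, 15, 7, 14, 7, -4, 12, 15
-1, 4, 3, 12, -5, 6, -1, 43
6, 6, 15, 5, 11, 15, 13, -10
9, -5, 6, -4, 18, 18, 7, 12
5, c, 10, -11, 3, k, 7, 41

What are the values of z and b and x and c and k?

z = 19, b = 12, x = 9, c = 13, k = -7

The known cells in row 3 total 42, leaving 61 − 42 = 19 for the blank.
The known cells in column 6 total 68, leaving 61 − 68 = -7 for the blank.
The known cells in row 8 total 48, leaving 61 − 48 = 13 for the blank.
The known cells in column 2 total 52, leaving 61 − 52 = 9 for the blank.
The known cells in row 2 total 49, leaving 61 − 49 = 12 for the blank.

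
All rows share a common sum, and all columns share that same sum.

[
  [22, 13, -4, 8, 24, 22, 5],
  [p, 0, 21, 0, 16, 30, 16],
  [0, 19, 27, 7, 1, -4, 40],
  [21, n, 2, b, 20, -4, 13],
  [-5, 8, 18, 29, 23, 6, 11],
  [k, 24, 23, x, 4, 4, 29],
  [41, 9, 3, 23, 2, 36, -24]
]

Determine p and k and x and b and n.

Rows 1 and 3 both sum to 90, so that's the common total.
Column 2 has 13 + 0 + 19 + 8 + 24 + 9 = 73; the blank must be 90 − 73 = 17.
Row 4 has 21 + 17 + 2 + 20 − 4 + 13 = 69; the blank must be 90 − 69 = 21.
Column 4 has 8 + 0 + 7 + 21 + 29 + 23 = 88; the blank must be 90 − 88 = 2.
Row 6 has 24 + 23 + 2 + 4 + 4 + 29 = 86; the blank must be 90 − 86 = 4.
Row 2 has 0 + 21 + 0 + 16 + 30 + 16 = 83; the blank must be 90 − 83 = 7.

p = 7, k = 4, x = 2, b = 21, n = 17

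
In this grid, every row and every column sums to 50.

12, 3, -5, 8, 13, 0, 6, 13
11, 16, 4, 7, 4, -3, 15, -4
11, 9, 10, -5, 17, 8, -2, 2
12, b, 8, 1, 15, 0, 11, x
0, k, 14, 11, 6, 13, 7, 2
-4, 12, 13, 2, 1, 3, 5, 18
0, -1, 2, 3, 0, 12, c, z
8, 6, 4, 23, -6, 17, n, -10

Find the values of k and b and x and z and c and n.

Row 8 has 8 + 6 + 4 + 23 − 6 + 17 − 10 = 42; the blank must be 50 − 42 = 8.
Column 7 has 6 + 15 − 2 + 11 + 7 + 5 + 8 = 50; the blank must be 50 − 50 = 0.
Row 7 has 0 − 1 + 2 + 3 + 0 + 12 + 0 = 16; the blank must be 50 − 16 = 34.
Column 8 has 13 − 4 + 2 + 2 + 18 + 34 − 10 = 55; the blank must be 50 − 55 = -5.
Row 4 has 12 + 8 + 1 + 15 + 0 + 11 − 5 = 42; the blank must be 50 − 42 = 8.
Row 5 has 0 + 14 + 11 + 6 + 13 + 7 + 2 = 53; the blank must be 50 − 53 = -3.

k = -3, b = 8, x = -5, z = 34, c = 0, n = 8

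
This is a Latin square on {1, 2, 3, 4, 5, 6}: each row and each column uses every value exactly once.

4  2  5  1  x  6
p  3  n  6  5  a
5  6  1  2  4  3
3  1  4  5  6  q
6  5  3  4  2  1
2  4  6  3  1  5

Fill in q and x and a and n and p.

For row 2, column 3: column 3 already has {1, 3, 4, 5, 6}; that leaves 2.
For row 1, column 5: row 1 already has {1, 2, 4, 5, 6}; that leaves 3.
Cell (2,1): column 1 already has {2, 3, 4, 5, 6} → 1.
For row 2, column 6: row 2 already has {1, 2, 3, 5, 6}; that leaves 4.
Cell (4,6): row 4 already has {1, 3, 4, 5, 6} → 2.

q = 2, x = 3, a = 4, n = 2, p = 1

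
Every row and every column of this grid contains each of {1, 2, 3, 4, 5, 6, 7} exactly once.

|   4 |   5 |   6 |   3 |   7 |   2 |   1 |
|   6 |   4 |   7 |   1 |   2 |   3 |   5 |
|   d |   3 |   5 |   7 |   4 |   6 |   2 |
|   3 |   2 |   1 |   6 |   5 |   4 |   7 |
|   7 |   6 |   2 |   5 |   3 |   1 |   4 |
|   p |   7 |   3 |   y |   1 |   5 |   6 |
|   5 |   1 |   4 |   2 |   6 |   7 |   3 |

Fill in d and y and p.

d = 1, y = 4, p = 2

For row 6, column 4: column 4 already has {1, 2, 3, 5, 6, 7}; that leaves 4.
At (row 6, col 1): row 6 already has {1, 3, 4, 5, 6, 7}, so the value is 2.
Cell (3,1): row 3 already has {2, 3, 4, 5, 6, 7} → 1.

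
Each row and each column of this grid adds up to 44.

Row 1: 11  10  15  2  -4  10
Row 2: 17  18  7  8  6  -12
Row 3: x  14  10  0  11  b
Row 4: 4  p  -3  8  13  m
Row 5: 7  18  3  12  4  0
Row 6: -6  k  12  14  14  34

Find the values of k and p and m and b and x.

Column 1 has 11 + 17 + 4 + 7 − 6 = 33; the blank must be 44 − 33 = 11.
Row 6 has -6 + 12 + 14 + 14 + 34 = 68; the blank must be 44 − 68 = -24.
Column 2 has 10 + 18 + 14 + 18 − 24 = 36; the blank must be 44 − 36 = 8.
Row 3 has 11 + 14 + 10 + 0 + 11 = 46; the blank must be 44 − 46 = -2.
Row 4 has 4 + 8 − 3 + 8 + 13 = 30; the blank must be 44 − 30 = 14.

k = -24, p = 8, m = 14, b = -2, x = 11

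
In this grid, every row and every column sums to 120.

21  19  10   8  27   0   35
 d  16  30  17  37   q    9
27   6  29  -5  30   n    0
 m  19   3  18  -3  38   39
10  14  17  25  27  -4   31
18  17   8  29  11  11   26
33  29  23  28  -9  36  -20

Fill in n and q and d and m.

The known cells in row 3 total 87, leaving 120 − 87 = 33 for the blank.
The known cells in row 4 total 114, leaving 120 − 114 = 6 for the blank.
The known cells in column 1 total 115, leaving 120 − 115 = 5 for the blank.
The known cells in row 2 total 114, leaving 120 − 114 = 6 for the blank.

n = 33, q = 6, d = 5, m = 6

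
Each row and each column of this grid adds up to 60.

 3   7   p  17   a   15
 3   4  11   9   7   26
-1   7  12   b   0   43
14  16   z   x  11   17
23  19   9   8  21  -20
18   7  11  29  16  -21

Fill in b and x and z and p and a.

Column 5: 7 + 0 + 11 + 21 + 16 = 55, so its missing entry is 60 − 55 = 5.
Row 3: -1 + 7 + 12 + 0 + 43 = 61, so its missing entry is 60 − 61 = -1.
Row 1: 3 + 7 + 17 + 5 + 15 = 47, so its missing entry is 60 − 47 = 13.
Column 4: 17 + 9 − 1 + 8 + 29 = 62, so its missing entry is 60 − 62 = -2.
Row 4: 14 + 16 − 2 + 11 + 17 = 56, so its missing entry is 60 − 56 = 4.

b = -1, x = -2, z = 4, p = 13, a = 5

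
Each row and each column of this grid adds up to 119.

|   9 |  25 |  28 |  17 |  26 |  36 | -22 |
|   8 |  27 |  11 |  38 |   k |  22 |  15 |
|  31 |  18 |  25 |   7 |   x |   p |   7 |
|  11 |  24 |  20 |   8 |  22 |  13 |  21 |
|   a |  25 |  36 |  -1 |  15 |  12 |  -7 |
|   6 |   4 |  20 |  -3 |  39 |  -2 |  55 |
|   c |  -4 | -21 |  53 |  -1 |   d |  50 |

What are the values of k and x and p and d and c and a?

k = -2, x = 20, p = 11, d = 27, c = 15, a = 39

Row 5: 25 + 36 − 1 + 15 + 12 − 7 = 80, so its missing entry is 119 − 80 = 39.
Row 2: 8 + 27 + 11 + 38 + 22 + 15 = 121, so its missing entry is 119 − 121 = -2.
Column 5: 26 − 2 + 22 + 15 + 39 − 1 = 99, so its missing entry is 119 − 99 = 20.
Column 1: 9 + 8 + 31 + 11 + 39 + 6 = 104, so its missing entry is 119 − 104 = 15.
Row 7: 15 − 4 − 21 + 53 − 1 + 50 = 92, so its missing entry is 119 − 92 = 27.
Row 3: 31 + 18 + 25 + 7 + 20 + 7 = 108, so its missing entry is 119 − 108 = 11.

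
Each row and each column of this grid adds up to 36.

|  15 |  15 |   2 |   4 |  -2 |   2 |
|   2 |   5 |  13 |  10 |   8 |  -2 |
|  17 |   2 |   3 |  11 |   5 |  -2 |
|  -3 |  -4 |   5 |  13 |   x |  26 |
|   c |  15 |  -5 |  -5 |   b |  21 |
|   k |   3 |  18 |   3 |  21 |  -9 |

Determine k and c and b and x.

Row 6 has 3 + 18 + 3 + 21 − 9 = 36; the blank must be 36 − 36 = 0.
Column 1 has 15 + 2 + 17 − 3 + 0 = 31; the blank must be 36 − 31 = 5.
Row 5 has 5 + 15 − 5 − 5 + 21 = 31; the blank must be 36 − 31 = 5.
Row 4 has -3 − 4 + 5 + 13 + 26 = 37; the blank must be 36 − 37 = -1.

k = 0, c = 5, b = 5, x = -1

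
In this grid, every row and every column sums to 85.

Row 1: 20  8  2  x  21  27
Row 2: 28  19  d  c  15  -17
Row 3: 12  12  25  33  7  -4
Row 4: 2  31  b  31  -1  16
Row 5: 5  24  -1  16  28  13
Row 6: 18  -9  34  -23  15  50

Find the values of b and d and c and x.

Row 4: 2 + 31 + 31 − 1 + 16 = 79, so its missing entry is 85 − 79 = 6.
Column 3: 2 + 25 + 6 − 1 + 34 = 66, so its missing entry is 85 − 66 = 19.
Row 2: 28 + 19 + 19 + 15 − 17 = 64, so its missing entry is 85 − 64 = 21.
Row 1: 20 + 8 + 2 + 21 + 27 = 78, so its missing entry is 85 − 78 = 7.

b = 6, d = 19, c = 21, x = 7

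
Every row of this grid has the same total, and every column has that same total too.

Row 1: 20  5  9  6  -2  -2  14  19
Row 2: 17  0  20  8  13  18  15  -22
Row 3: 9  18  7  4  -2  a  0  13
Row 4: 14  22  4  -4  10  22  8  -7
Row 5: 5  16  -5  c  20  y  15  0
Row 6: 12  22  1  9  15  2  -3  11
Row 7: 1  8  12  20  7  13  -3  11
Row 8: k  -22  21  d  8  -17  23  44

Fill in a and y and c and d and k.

a = 20, y = 13, c = 5, d = 21, k = -9

Rows 1 and 2 both sum to 69, so that's the common total.
The known cells in column 1 total 78, leaving 69 − 78 = -9 for the blank.
The known cells in row 8 total 48, leaving 69 − 48 = 21 for the blank.
The known cells in column 4 total 64, leaving 69 − 64 = 5 for the blank.
The known cells in row 5 total 56, leaving 69 − 56 = 13 for the blank.
The known cells in row 3 total 49, leaving 69 − 49 = 20 for the blank.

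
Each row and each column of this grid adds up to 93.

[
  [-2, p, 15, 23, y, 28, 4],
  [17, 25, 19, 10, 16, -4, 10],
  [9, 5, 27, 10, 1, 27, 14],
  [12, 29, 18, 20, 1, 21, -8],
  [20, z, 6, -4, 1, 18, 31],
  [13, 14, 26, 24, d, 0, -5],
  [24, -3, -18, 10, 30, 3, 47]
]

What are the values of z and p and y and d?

Row 6: 13 + 14 + 26 + 24 + 0 − 5 = 72, so its missing entry is 93 − 72 = 21.
Row 5: 20 + 6 − 4 + 1 + 18 + 31 = 72, so its missing entry is 93 − 72 = 21.
Column 2: 25 + 5 + 29 + 21 + 14 − 3 = 91, so its missing entry is 93 − 91 = 2.
Row 1: -2 + 2 + 15 + 23 + 28 + 4 = 70, so its missing entry is 93 − 70 = 23.

z = 21, p = 2, y = 23, d = 21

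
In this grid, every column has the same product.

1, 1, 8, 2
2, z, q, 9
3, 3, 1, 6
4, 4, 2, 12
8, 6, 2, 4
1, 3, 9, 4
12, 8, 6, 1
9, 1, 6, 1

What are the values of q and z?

q = 2, z = 12

Columns 1 and 4 each multiply to 20736, so every column has product 20736.
Column 3: 8×1×2×2×9×6×6 = 10368, so the missing entry is 20736 ÷ 10368 = 2.
Column 2: 1×3×4×6×3×8×1 = 1728, so the missing entry is 20736 ÷ 1728 = 12.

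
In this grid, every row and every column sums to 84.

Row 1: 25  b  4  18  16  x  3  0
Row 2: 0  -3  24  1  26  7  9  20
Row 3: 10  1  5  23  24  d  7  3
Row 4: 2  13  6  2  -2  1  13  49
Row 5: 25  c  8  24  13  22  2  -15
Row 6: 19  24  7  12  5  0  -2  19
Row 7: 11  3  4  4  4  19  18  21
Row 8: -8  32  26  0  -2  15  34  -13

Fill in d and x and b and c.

d = 11, x = 9, b = 9, c = 5

The known cells in row 3 total 73, leaving 84 − 73 = 11 for the blank.
The known cells in row 5 total 79, leaving 84 − 79 = 5 for the blank.
The known cells in column 2 total 75, leaving 84 − 75 = 9 for the blank.
The known cells in row 1 total 75, leaving 84 − 75 = 9 for the blank.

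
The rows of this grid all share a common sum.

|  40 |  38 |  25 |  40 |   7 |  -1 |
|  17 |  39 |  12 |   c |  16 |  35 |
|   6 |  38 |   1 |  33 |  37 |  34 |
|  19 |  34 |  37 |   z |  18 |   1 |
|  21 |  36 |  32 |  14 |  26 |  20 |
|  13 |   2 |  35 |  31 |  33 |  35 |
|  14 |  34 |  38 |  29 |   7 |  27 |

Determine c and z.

c = 30, z = 40

Row 6 sums to 149 and so does row 7; that's the common total.
In row 2 the known cells total 119, leaving 149 − 119 = 30.
In row 4 the known cells total 109, leaving 149 − 109 = 40.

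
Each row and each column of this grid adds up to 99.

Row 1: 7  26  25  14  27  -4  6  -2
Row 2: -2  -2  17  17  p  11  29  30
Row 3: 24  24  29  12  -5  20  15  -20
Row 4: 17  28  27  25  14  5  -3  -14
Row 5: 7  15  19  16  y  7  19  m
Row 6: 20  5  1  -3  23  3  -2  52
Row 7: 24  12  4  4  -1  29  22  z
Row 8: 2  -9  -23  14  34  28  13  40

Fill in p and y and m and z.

p = -1, y = 8, m = 8, z = 5

Row 7 has 24 + 12 + 4 + 4 − 1 + 29 + 22 = 94; the blank must be 99 − 94 = 5.
Column 8 has -2 + 30 − 20 − 14 + 52 + 5 + 40 = 91; the blank must be 99 − 91 = 8.
Row 5 has 7 + 15 + 19 + 16 + 7 + 19 + 8 = 91; the blank must be 99 − 91 = 8.
Row 2 has -2 − 2 + 17 + 17 + 11 + 29 + 30 = 100; the blank must be 99 − 100 = -1.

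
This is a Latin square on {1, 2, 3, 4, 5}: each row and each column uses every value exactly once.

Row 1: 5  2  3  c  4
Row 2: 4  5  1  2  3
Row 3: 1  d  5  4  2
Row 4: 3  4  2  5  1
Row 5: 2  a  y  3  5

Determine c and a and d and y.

c = 1, a = 1, d = 3, y = 4

Cell (1,4): row 1 already has {2, 3, 4, 5} → 1.
At (row 3, col 2): row 3 already has {1, 2, 4, 5}, so the value is 3.
For row 5, column 2: column 2 already has {2, 3, 4, 5}; that leaves 1.
At (row 5, col 3): row 5 already has {1, 2, 3, 5}, so the value is 4.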